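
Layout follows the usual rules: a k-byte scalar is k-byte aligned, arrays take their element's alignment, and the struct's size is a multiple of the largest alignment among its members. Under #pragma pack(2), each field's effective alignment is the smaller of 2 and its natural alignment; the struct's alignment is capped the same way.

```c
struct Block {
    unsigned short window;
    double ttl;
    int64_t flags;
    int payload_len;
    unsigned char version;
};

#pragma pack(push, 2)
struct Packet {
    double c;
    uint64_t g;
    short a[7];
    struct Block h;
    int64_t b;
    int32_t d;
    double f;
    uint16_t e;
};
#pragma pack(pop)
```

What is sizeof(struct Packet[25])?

2100

Block: @0: window [2B, align 2] → 2; +6 pad (align 8); @8: ttl [8B, align 8] → 16; @16: flags [8B, align 8] → 24; @24: payload_len [4B, align 4] → 28; @28: version [1B, align 1] → 29; +3 tail pad (align 8); size 32, align 8
@0: c [8B, align 2] → 8
@8: g [8B, align 2] → 16
@16: a [14B, align 2] → 30
@30: h [32B, align 2] → 62
@62: b [8B, align 2] → 70
@70: d [4B, align 2] → 74
@74: f [8B, align 2] → 82
@82: e [2B, align 2] → 84
size 84, align 2
array of 25: 25 × 84 = 2100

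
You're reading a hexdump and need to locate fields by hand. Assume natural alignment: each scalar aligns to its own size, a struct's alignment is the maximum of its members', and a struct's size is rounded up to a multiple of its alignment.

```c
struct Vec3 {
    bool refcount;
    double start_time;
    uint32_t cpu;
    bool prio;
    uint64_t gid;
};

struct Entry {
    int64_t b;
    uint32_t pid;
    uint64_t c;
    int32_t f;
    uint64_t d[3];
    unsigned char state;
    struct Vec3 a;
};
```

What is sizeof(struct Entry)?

96

Vec3: refcount at 0 (size 1, align 1) → ends 1; pad 7 to align 8 for start_time; start_time at 8 (size 8, align 8) → ends 16; cpu at 16 (size 4, align 4) → ends 20; prio at 20 (size 1, align 1) → ends 21; pad 3 to align 8 for gid; gid at 24 (size 8, align 8) → ends 32; total 32 bytes, alignment 8
b at 0 (size 8, align 8) → ends 8
pid at 8 (size 4, align 4) → ends 12
pad 4 to align 8 for c
c at 16 (size 8, align 8) → ends 24
f at 24 (size 4, align 4) → ends 28
pad 4 to align 8 for d
d at 32 (size 24, align 8) → ends 56
state at 56 (size 1, align 1) → ends 57
pad 7 to align 8 for a
a at 64 (size 32, align 8) → ends 96
total 96 bytes, alignment 8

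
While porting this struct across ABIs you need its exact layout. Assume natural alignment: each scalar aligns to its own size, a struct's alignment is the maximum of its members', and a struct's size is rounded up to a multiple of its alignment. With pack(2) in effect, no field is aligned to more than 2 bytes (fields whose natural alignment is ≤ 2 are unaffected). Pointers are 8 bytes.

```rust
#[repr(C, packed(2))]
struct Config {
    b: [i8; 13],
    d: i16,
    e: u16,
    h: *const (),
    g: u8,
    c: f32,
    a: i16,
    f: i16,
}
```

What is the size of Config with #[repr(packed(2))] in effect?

36

0..13  b  (13B, 1-aligned)
13..14  -- padding (1B)
14..16  d  (2B, 2-aligned)
16..18  e  (2B, 2-aligned)
18..26  h  (8B, 2-aligned)
26..27  g  (1B, 1-aligned)
27..28  -- padding (1B)
28..32  c  (4B, 2-aligned)
32..34  a  (2B, 2-aligned)
34..36  f  (2B, 2-aligned)
sizeof = 36, alignof = 2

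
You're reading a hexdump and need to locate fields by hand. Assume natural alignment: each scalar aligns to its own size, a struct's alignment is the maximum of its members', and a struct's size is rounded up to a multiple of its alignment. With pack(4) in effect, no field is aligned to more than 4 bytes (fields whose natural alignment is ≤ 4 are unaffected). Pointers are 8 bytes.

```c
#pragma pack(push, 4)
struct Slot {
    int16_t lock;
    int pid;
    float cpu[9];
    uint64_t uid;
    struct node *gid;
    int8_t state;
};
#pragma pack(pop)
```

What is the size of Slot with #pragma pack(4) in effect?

64

lock at 0 (size 2, align 2) → ends 2
pad 2 to align 4 for pid
pid at 4 (size 4, align 4) → ends 8
cpu at 8 (size 36, align 4) → ends 44
uid at 44 (size 8, align 4) → ends 52
gid at 52 (size 8, align 4) → ends 60
state at 60 (size 1, align 1) → ends 61
tail pad 3 to reach multiple of 4
total 64 bytes, alignment 4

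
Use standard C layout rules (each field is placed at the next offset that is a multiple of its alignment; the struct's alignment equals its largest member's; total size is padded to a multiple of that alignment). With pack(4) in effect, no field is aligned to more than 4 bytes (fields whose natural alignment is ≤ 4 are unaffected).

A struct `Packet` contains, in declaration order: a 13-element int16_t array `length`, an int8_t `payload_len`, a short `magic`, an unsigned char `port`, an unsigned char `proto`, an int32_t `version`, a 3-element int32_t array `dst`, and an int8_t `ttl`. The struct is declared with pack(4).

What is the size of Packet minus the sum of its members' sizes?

@0: length [26B, align 2] → 26
@26: payload_len [1B, align 1] → 27
+1 pad (align 2)
@28: magic [2B, align 2] → 30
@30: port [1B, align 1] → 31
@31: proto [1B, align 1] → 32
@32: version [4B, align 4] → 36
@36: dst [12B, align 4] → 48
@48: ttl [1B, align 1] → 49
+3 tail pad (align 4)
size 52, align 4
data bytes 48, size 52 → padding 4

4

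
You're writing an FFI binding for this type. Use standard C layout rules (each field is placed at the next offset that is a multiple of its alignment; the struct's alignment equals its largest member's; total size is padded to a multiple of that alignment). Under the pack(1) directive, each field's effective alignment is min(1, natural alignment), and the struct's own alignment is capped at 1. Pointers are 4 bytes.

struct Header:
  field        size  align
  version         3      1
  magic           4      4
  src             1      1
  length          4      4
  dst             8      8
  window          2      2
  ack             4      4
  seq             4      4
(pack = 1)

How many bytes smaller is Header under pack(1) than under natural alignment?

natural layout:
  version at 0 (size 3, align 1) → ends 3
  pad 1 to align 4 for magic
  magic at 4 (size 4, align 4) → ends 8
  src at 8 (size 1, align 1) → ends 9
  pad 3 to align 4 for length
  length at 12 (size 4, align 4) → ends 16
  dst at 16 (size 8, align 8) → ends 24
  window at 24 (size 2, align 2) → ends 26
  pad 2 to align 4 for ack
  ack at 28 (size 4, align 4) → ends 32
  seq at 32 (size 4, align 4) → ends 36
  tail pad 4 to reach multiple of 8
  total 40 bytes, alignment 8
packed(1) layout:
  version at 0 (size 3, align 1) → ends 3
  magic at 3 (size 4, align 1) → ends 7
  src at 7 (size 1, align 1) → ends 8
  length at 8 (size 4, align 1) → ends 12
  dst at 12 (size 8, align 1) → ends 20
  window at 20 (size 2, align 1) → ends 22
  ack at 22 (size 4, align 1) → ends 26
  seq at 26 (size 4, align 1) → ends 30
  total 30 bytes, alignment 1
40 − 30 = 10

10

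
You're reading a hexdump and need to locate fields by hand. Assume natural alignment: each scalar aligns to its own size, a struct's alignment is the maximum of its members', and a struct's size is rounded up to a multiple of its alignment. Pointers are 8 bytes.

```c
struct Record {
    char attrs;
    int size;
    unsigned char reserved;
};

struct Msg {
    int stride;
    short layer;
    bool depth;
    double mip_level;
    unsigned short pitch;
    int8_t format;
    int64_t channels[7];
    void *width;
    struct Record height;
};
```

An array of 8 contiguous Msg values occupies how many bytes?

832

Record: attrs at 0 (size 1, align 1) → ends 1; pad 3 to align 4 for size; size at 4 (size 4, align 4) → ends 8; reserved at 8 (size 1, align 1) → ends 9; tail pad 3 to reach multiple of 4; total 12 bytes, alignment 4
stride at 0 (size 4, align 4) → ends 4
layer at 4 (size 2, align 2) → ends 6
depth at 6 (size 1, align 1) → ends 7
pad 1 to align 8 for mip_level
mip_level at 8 (size 8, align 8) → ends 16
pitch at 16 (size 2, align 2) → ends 18
format at 18 (size 1, align 1) → ends 19
pad 5 to align 8 for channels
channels at 24 (size 56, align 8) → ends 80
width at 80 (size 8, align 8) → ends 88
height at 88 (size 12, align 4) → ends 100
tail pad 4 to reach multiple of 8
total 104 bytes, alignment 8
array of 8: 8 × 104 = 832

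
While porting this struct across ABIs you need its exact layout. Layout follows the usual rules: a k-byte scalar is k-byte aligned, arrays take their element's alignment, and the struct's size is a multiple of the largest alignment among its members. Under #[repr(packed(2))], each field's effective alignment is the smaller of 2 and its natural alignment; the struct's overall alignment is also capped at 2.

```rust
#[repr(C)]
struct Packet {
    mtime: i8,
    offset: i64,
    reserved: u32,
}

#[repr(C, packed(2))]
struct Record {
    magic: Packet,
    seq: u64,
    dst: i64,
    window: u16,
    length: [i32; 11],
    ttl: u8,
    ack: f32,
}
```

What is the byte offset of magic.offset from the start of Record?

8

Packet: 0..1  mtime  (1B, 1-aligned); 1..8  -- padding (7B); 8..16  offset  (8B, 8-aligned); 16..20  reserved  (4B, 4-aligned); 20..24  -- tail padding (4B); sizeof = 24, alignof = 8
0..24  magic  (24B, 2-aligned)
within Packet: offset at 8
0 + 8 = 8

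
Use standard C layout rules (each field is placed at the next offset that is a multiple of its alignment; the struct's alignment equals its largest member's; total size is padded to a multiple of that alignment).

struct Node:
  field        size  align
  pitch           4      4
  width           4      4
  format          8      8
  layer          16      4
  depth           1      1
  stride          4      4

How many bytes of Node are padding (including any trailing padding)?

3

@0: pitch [4B, align 4] → 4
@4: width [4B, align 4] → 8
@8: format [8B, align 8] → 16
@16: layer [16B, align 4] → 32
@32: depth [1B, align 1] → 33
+3 pad (align 4)
@36: stride [4B, align 4] → 40
size 40, align 8
data bytes 37, size 40 → padding 3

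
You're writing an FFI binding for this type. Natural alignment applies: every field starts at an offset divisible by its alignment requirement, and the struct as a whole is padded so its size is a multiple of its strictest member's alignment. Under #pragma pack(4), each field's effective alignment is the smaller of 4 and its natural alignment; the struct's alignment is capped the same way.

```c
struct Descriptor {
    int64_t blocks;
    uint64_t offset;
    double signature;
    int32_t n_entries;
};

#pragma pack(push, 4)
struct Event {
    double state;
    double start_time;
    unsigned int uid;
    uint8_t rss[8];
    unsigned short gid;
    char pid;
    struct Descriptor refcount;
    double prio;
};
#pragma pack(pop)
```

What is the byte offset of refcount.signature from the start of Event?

Descriptor: blocks at 0 (size 8, align 8) → ends 8; offset at 8 (size 8, align 8) → ends 16; signature at 16 (size 8, align 8) → ends 24; n_entries at 24 (size 4, align 4) → ends 28; tail pad 4 to reach multiple of 8; total 32 bytes, alignment 8
state at 0 (size 8, align 4) → ends 8
start_time at 8 (size 8, align 4) → ends 16
uid at 16 (size 4, align 4) → ends 20
rss at 20 (size 8, align 1) → ends 28
gid at 28 (size 2, align 2) → ends 30
pid at 30 (size 1, align 1) → ends 31
pad 1 to align 4 for refcount
refcount at 32 (size 32, align 4) → ends 64
within Descriptor: signature at 16
32 + 16 = 48

48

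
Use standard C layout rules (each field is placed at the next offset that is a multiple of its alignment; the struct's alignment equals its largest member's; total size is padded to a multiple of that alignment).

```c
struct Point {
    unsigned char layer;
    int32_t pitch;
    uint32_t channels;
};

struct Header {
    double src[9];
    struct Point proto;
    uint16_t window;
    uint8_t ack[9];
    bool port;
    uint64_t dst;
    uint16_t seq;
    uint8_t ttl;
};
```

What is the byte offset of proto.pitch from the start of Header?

76

Point: @0: layer [1B, align 1] → 1; +3 pad (align 4); @4: pitch [4B, align 4] → 8; @8: channels [4B, align 4] → 12; size 12, align 4
@0: src [72B, align 8] → 72
@72: proto [12B, align 4] → 84
within Point: pitch at 4
72 + 4 = 76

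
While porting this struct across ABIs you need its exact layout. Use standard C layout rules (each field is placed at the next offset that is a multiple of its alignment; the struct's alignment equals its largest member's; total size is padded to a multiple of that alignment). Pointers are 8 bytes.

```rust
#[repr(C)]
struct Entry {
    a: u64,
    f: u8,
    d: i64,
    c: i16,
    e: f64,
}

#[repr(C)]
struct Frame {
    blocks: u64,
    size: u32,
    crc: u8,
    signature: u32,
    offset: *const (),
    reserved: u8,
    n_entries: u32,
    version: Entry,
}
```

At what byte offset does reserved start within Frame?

Entry: a at 0 (size 8, align 8) → ends 8; f at 8 (size 1, align 1) → ends 9; pad 7 to align 8 for d; d at 16 (size 8, align 8) → ends 24; c at 24 (size 2, align 2) → ends 26; pad 6 to align 8 for e; e at 32 (size 8, align 8) → ends 40; total 40 bytes, alignment 8
blocks at 0 (size 8, align 8) → ends 8
size at 8 (size 4, align 4) → ends 12
crc at 12 (size 1, align 1) → ends 13
pad 3 to align 4 for signature
signature at 16 (size 4, align 4) → ends 20
pad 4 to align 8 for offset
offset at 24 (size 8, align 8) → ends 32
reserved at 32 (size 1, align 1) → ends 33

32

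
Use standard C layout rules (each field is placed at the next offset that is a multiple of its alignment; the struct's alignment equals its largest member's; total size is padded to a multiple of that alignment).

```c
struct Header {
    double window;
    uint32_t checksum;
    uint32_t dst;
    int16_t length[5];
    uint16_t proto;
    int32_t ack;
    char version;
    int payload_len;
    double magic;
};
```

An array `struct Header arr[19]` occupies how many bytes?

912

0..8  window  (8B, 8-aligned)
8..12  checksum  (4B, 4-aligned)
12..16  dst  (4B, 4-aligned)
16..26  length  (10B, 2-aligned)
26..28  proto  (2B, 2-aligned)
28..32  ack  (4B, 4-aligned)
32..33  version  (1B, 1-aligned)
33..36  -- padding (3B)
36..40  payload_len  (4B, 4-aligned)
40..48  magic  (8B, 8-aligned)
sizeof = 48, alignof = 8
array of 19: 19 × 48 = 912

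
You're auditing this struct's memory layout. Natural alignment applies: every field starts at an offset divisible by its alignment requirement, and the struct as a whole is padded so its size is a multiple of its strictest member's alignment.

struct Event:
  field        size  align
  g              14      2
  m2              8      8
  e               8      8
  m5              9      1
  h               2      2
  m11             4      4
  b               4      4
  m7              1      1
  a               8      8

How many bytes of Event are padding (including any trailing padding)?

6

g at 0 (size 14, align 2) → ends 14
pad 2 to align 8 for m2
m2 at 16 (size 8, align 8) → ends 24
e at 24 (size 8, align 8) → ends 32
m5 at 32 (size 9, align 1) → ends 41
pad 1 to align 2 for h
h at 42 (size 2, align 2) → ends 44
m11 at 44 (size 4, align 4) → ends 48
b at 48 (size 4, align 4) → ends 52
m7 at 52 (size 1, align 1) → ends 53
pad 3 to align 8 for a
a at 56 (size 8, align 8) → ends 64
total 64 bytes, alignment 8
data bytes 58, size 64 → padding 6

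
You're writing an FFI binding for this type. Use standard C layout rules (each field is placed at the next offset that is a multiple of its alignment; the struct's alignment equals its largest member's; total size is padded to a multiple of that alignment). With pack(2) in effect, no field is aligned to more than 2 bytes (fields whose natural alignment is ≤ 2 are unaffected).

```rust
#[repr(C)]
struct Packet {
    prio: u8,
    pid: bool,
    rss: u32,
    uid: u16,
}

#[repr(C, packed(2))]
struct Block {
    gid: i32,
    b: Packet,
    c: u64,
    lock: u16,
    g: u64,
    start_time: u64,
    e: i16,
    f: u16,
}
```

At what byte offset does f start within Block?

Packet: 0..1  prio  (1B, 1-aligned); 1..2  pid  (1B, 1-aligned); 2..4  -- padding (2B); 4..8  rss  (4B, 4-aligned); 8..10  uid  (2B, 2-aligned); 10..12  -- tail padding (2B); sizeof = 12, alignof = 4
0..4  gid  (4B, 2-aligned)
4..16  b  (12B, 2-aligned)
16..24  c  (8B, 2-aligned)
24..26  lock  (2B, 2-aligned)
26..34  g  (8B, 2-aligned)
34..42  start_time  (8B, 2-aligned)
42..44  e  (2B, 2-aligned)
44..46  f  (2B, 2-aligned)

44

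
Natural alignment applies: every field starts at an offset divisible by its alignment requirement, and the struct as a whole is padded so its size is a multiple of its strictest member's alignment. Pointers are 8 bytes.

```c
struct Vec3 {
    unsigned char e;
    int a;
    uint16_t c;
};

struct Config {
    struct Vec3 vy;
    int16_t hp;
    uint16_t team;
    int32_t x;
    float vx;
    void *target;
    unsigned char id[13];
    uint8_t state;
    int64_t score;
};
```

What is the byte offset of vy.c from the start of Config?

8

Vec3: e at 0 (size 1, align 1) → ends 1; pad 3 to align 4 for a; a at 4 (size 4, align 4) → ends 8; c at 8 (size 2, align 2) → ends 10; tail pad 2 to reach multiple of 4; total 12 bytes, alignment 4
vy at 0 (size 12, align 4) → ends 12
within Vec3: c at 8
0 + 8 = 8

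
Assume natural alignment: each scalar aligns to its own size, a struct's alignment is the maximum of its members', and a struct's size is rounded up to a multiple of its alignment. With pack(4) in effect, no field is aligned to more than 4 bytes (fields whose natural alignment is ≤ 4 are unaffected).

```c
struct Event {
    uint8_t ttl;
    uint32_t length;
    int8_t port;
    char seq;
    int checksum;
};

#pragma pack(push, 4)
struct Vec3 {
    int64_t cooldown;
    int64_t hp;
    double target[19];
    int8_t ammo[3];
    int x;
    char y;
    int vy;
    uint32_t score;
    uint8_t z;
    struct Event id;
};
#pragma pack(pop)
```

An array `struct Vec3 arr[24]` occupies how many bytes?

4992

Event: 0..1  ttl  (1B, 1-aligned); 1..4  -- padding (3B); 4..8  length  (4B, 4-aligned); 8..9  port  (1B, 1-aligned); 9..10  seq  (1B, 1-aligned); 10..12  -- padding (2B); 12..16  checksum  (4B, 4-aligned); sizeof = 16, alignof = 4
0..8  cooldown  (8B, 4-aligned)
8..16  hp  (8B, 4-aligned)
16..168  target  (152B, 4-aligned)
168..171  ammo  (3B, 1-aligned)
171..172  -- padding (1B)
172..176  x  (4B, 4-aligned)
176..177  y  (1B, 1-aligned)
177..180  -- padding (3B)
180..184  vy  (4B, 4-aligned)
184..188  score  (4B, 4-aligned)
188..189  z  (1B, 1-aligned)
189..192  -- padding (3B)
192..208  id  (16B, 4-aligned)
sizeof = 208, alignof = 4
array of 24: 24 × 208 = 4992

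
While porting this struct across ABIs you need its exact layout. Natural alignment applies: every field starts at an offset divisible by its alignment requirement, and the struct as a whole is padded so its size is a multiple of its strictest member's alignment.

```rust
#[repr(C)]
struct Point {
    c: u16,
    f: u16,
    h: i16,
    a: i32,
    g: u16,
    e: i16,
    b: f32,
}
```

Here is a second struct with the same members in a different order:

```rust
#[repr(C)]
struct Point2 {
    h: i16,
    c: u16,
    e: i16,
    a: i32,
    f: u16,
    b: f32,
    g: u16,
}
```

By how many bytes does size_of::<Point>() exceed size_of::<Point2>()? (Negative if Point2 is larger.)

-4

0..2  c  (2B, 2-aligned)
2..4  f  (2B, 2-aligned)
4..6  h  (2B, 2-aligned)
6..8  -- padding (2B)
8..12  a  (4B, 4-aligned)
12..14  g  (2B, 2-aligned)
14..16  e  (2B, 2-aligned)
16..20  b  (4B, 4-aligned)
sizeof = 20, alignof = 4
— Point2 —
0..2  h  (2B, 2-aligned)
2..4  c  (2B, 2-aligned)
4..6  e  (2B, 2-aligned)
6..8  -- padding (2B)
8..12  a  (4B, 4-aligned)
12..14  f  (2B, 2-aligned)
14..16  -- padding (2B)
16..20  b  (4B, 4-aligned)
20..22  g  (2B, 2-aligned)
22..24  -- tail padding (2B)
sizeof = 24, alignof = 4
20 − 24 = -4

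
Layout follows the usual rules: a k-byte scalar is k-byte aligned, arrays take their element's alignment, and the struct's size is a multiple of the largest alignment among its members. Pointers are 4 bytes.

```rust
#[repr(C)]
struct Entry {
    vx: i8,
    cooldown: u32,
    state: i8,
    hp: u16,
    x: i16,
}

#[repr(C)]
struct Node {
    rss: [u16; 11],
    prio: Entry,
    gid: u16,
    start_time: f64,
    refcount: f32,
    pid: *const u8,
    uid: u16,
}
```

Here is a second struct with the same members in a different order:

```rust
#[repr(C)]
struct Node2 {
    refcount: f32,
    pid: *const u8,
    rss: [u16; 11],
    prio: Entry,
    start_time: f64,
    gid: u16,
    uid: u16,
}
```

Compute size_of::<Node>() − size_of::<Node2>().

Entry: vx at 0 (size 1, align 1) → ends 1; pad 3 to align 4 for cooldown; cooldown at 4 (size 4, align 4) → ends 8; state at 8 (size 1, align 1) → ends 9; pad 1 to align 2 for hp; hp at 10 (size 2, align 2) → ends 12; x at 12 (size 2, align 2) → ends 14; tail pad 2 to reach multiple of 4; total 16 bytes, alignment 4
rss at 0 (size 22, align 2) → ends 22
pad 2 to align 4 for prio
prio at 24 (size 16, align 4) → ends 40
gid at 40 (size 2, align 2) → ends 42
pad 6 to align 8 for start_time
start_time at 48 (size 8, align 8) → ends 56
refcount at 56 (size 4, align 4) → ends 60
pid at 60 (size 4, align 4) → ends 64
uid at 64 (size 2, align 2) → ends 66
tail pad 6 to reach multiple of 8
total 72 bytes, alignment 8
— Node2 —
refcount at 0 (size 4, align 4) → ends 4
pid at 4 (size 4, align 4) → ends 8
rss at 8 (size 22, align 2) → ends 30
pad 2 to align 4 for prio
prio at 32 (size 16, align 4) → ends 48
start_time at 48 (size 8, align 8) → ends 56
gid at 56 (size 2, align 2) → ends 58
uid at 58 (size 2, align 2) → ends 60
tail pad 4 to reach multiple of 8
total 64 bytes, alignment 8
72 − 64 = 8

8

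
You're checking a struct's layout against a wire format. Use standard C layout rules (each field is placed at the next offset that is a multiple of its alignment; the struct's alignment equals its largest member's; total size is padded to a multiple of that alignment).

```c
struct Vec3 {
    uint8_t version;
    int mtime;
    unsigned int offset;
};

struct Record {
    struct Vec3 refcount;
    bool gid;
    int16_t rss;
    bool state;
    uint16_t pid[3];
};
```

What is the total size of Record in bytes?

24

Vec3: 0..1  version  (1B, 1-aligned); 1..4  -- padding (3B); 4..8  mtime  (4B, 4-aligned); 8..12  offset  (4B, 4-aligned); sizeof = 12, alignof = 4
0..12  refcount  (12B, 4-aligned)
12..13  gid  (1B, 1-aligned)
13..14  -- padding (1B)
14..16  rss  (2B, 2-aligned)
16..17  state  (1B, 1-aligned)
17..18  -- padding (1B)
18..24  pid  (6B, 2-aligned)
sizeof = 24, alignof = 4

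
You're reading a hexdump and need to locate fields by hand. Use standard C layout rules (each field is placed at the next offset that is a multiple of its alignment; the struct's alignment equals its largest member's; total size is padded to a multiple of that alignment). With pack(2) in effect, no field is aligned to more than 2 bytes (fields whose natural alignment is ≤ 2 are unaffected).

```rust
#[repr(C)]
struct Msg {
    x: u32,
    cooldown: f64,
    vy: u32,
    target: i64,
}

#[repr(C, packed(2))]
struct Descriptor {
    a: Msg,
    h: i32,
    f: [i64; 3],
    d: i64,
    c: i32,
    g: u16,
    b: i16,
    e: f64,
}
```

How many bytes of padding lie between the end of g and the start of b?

0

Msg: x at 0 (size 4, align 4) → ends 4; pad 4 to align 8 for cooldown; cooldown at 8 (size 8, align 8) → ends 16; vy at 16 (size 4, align 4) → ends 20; pad 4 to align 8 for target; target at 24 (size 8, align 8) → ends 32; total 32 bytes, alignment 8
a at 0 (size 32, align 2) → ends 32
h at 32 (size 4, align 2) → ends 36
f at 36 (size 24, align 2) → ends 60
d at 60 (size 8, align 2) → ends 68
c at 68 (size 4, align 2) → ends 72
g at 72 (size 2, align 2) → ends 74
b at 74 (size 2, align 2) → ends 76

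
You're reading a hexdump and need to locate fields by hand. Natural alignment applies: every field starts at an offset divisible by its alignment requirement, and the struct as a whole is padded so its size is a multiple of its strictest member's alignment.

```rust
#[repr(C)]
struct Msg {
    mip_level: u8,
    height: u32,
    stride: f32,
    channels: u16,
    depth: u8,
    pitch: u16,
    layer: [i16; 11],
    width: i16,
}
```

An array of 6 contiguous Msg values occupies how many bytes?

0..1  mip_level  (1B, 1-aligned)
1..4  -- padding (3B)
4..8  height  (4B, 4-aligned)
8..12  stride  (4B, 4-aligned)
12..14  channels  (2B, 2-aligned)
14..15  depth  (1B, 1-aligned)
15..16  -- padding (1B)
16..18  pitch  (2B, 2-aligned)
18..40  layer  (22B, 2-aligned)
40..42  width  (2B, 2-aligned)
42..44  -- tail padding (2B)
sizeof = 44, alignof = 4
array of 6: 6 × 44 = 264

264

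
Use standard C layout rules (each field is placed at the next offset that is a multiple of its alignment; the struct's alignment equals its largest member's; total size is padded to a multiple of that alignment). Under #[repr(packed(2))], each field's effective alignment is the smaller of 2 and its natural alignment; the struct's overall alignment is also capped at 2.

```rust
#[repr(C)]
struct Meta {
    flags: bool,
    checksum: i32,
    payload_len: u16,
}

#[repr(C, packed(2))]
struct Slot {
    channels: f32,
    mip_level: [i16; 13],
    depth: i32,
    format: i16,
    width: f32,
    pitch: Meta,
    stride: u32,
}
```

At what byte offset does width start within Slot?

36

Meta: @0: flags [1B, align 1] → 1; +3 pad (align 4); @4: checksum [4B, align 4] → 8; @8: payload_len [2B, align 2] → 10; +2 tail pad (align 4); size 12, align 4
@0: channels [4B, align 2] → 4
@4: mip_level [26B, align 2] → 30
@30: depth [4B, align 2] → 34
@34: format [2B, align 2] → 36
@36: width [4B, align 2] → 40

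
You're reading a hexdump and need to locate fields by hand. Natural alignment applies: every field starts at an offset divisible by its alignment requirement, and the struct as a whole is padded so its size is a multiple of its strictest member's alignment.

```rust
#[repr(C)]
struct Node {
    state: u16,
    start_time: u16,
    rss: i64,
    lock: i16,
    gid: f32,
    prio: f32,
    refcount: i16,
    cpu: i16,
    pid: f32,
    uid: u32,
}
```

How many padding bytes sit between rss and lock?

0

@0: state [2B, align 2] → 2
@2: start_time [2B, align 2] → 4
+4 pad (align 8)
@8: rss [8B, align 8] → 16
@16: lock [2B, align 2] → 18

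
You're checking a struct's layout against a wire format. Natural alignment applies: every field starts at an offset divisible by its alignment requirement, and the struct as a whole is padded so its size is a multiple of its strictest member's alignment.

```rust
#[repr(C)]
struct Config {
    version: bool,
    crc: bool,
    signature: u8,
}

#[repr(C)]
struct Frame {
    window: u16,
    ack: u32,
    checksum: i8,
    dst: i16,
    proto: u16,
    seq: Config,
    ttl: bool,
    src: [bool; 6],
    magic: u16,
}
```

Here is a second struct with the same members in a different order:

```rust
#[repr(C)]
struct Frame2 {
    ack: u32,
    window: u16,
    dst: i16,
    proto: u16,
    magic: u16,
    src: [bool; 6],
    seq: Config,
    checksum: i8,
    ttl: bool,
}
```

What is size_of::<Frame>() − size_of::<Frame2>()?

Config: version at 0 (size 1, align 1) → ends 1; crc at 1 (size 1, align 1) → ends 2; signature at 2 (size 1, align 1) → ends 3; total 3 bytes, alignment 1
window at 0 (size 2, align 2) → ends 2
pad 2 to align 4 for ack
ack at 4 (size 4, align 4) → ends 8
checksum at 8 (size 1, align 1) → ends 9
pad 1 to align 2 for dst
dst at 10 (size 2, align 2) → ends 12
proto at 12 (size 2, align 2) → ends 14
seq at 14 (size 3, align 1) → ends 17
ttl at 17 (size 1, align 1) → ends 18
src at 18 (size 6, align 1) → ends 24
magic at 24 (size 2, align 2) → ends 26
tail pad 2 to reach multiple of 4
total 28 bytes, alignment 4
— Frame2 —
ack at 0 (size 4, align 4) → ends 4
window at 4 (size 2, align 2) → ends 6
dst at 6 (size 2, align 2) → ends 8
proto at 8 (size 2, align 2) → ends 10
magic at 10 (size 2, align 2) → ends 12
src at 12 (size 6, align 1) → ends 18
seq at 18 (size 3, align 1) → ends 21
checksum at 21 (size 1, align 1) → ends 22
ttl at 22 (size 1, align 1) → ends 23
tail pad 1 to reach multiple of 4
total 24 bytes, alignment 4
28 − 24 = 4

4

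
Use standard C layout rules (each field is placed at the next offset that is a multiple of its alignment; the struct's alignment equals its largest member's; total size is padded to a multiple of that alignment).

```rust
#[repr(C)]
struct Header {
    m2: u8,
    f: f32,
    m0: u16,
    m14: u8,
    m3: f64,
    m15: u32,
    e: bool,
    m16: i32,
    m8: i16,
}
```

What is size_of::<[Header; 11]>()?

440

0..1  m2  (1B, 1-aligned)
1..4  -- padding (3B)
4..8  f  (4B, 4-aligned)
8..10  m0  (2B, 2-aligned)
10..11  m14  (1B, 1-aligned)
11..16  -- padding (5B)
16..24  m3  (8B, 8-aligned)
24..28  m15  (4B, 4-aligned)
28..29  e  (1B, 1-aligned)
29..32  -- padding (3B)
32..36  m16  (4B, 4-aligned)
36..38  m8  (2B, 2-aligned)
38..40  -- tail padding (2B)
sizeof = 40, alignof = 8
array of 11: 11 × 40 = 440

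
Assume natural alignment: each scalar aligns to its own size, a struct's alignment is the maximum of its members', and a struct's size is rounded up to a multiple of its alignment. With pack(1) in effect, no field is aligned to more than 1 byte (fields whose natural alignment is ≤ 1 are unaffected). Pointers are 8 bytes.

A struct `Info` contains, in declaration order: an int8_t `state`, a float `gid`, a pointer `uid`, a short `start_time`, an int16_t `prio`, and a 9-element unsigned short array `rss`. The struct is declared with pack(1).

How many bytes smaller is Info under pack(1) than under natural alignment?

natural layout:
  @0: state [1B, align 1] → 1
  +3 pad (align 4)
  @4: gid [4B, align 4] → 8
  @8: uid [8B, align 8] → 16
  @16: start_time [2B, align 2] → 18
  @18: prio [2B, align 2] → 20
  @20: rss [18B, align 2] → 38
  +2 tail pad (align 8)
  size 40, align 8
packed(1) layout:
  @0: state [1B, align 1] → 1
  @1: gid [4B, align 1] → 5
  @5: uid [8B, align 1] → 13
  @13: start_time [2B, align 1] → 15
  @15: prio [2B, align 1] → 17
  @17: rss [18B, align 1] → 35
  size 35, align 1
40 − 35 = 5

5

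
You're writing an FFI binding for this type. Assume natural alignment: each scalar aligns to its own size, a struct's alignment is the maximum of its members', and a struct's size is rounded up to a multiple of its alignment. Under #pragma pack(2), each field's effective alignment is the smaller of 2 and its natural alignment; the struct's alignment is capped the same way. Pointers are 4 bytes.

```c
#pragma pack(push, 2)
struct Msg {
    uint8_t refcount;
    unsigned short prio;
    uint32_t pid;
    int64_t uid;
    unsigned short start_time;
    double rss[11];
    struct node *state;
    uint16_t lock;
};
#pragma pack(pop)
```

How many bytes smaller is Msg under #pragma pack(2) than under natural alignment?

natural layout:
  0..1  refcount  (1B, 1-aligned)
  1..2  -- padding (1B)
  2..4  prio  (2B, 2-aligned)
  4..8  pid  (4B, 4-aligned)
  8..16  uid  (8B, 8-aligned)
  16..18  start_time  (2B, 2-aligned)
  18..24  -- padding (6B)
  24..112  rss  (88B, 8-aligned)
  112..116  state  (4B, 4-aligned)
  116..118  lock  (2B, 2-aligned)
  118..120  -- tail padding (2B)
  sizeof = 120, alignof = 8
packed(2) layout:
  0..1  refcount  (1B, 1-aligned)
  1..2  -- padding (1B)
  2..4  prio  (2B, 2-aligned)
  4..8  pid  (4B, 2-aligned)
  8..16  uid  (8B, 2-aligned)
  16..18  start_time  (2B, 2-aligned)
  18..106  rss  (88B, 2-aligned)
  106..110  state  (4B, 2-aligned)
  110..112  lock  (2B, 2-aligned)
  sizeof = 112, alignof = 2
120 − 112 = 8

8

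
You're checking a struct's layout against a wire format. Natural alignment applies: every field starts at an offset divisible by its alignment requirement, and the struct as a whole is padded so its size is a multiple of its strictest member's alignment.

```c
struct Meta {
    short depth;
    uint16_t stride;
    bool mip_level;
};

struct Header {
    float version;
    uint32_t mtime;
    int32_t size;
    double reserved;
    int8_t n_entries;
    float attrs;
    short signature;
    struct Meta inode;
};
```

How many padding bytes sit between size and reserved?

Meta: depth at 0 (size 2, align 2) → ends 2; stride at 2 (size 2, align 2) → ends 4; mip_level at 4 (size 1, align 1) → ends 5; tail pad 1 to reach multiple of 2; total 6 bytes, alignment 2
version at 0 (size 4, align 4) → ends 4
mtime at 4 (size 4, align 4) → ends 8
size at 8 (size 4, align 4) → ends 12
pad 4 to align 8 for reserved
reserved at 16 (size 8, align 8) → ends 24

4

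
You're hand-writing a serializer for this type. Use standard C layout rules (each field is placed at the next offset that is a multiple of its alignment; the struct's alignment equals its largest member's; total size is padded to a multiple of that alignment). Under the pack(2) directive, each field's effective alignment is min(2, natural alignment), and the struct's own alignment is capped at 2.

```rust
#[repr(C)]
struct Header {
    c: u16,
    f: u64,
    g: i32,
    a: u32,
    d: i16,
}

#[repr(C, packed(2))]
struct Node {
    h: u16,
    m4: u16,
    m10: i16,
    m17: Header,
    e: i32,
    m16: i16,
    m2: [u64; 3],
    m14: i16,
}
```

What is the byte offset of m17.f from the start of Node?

14

Header: @0: c [2B, align 2] → 2; +6 pad (align 8); @8: f [8B, align 8] → 16; @16: g [4B, align 4] → 20; @20: a [4B, align 4] → 24; @24: d [2B, align 2] → 26; +6 tail pad (align 8); size 32, align 8
@0: h [2B, align 2] → 2
@2: m4 [2B, align 2] → 4
@4: m10 [2B, align 2] → 6
@6: m17 [32B, align 2] → 38
within Header: f at 8
6 + 8 = 14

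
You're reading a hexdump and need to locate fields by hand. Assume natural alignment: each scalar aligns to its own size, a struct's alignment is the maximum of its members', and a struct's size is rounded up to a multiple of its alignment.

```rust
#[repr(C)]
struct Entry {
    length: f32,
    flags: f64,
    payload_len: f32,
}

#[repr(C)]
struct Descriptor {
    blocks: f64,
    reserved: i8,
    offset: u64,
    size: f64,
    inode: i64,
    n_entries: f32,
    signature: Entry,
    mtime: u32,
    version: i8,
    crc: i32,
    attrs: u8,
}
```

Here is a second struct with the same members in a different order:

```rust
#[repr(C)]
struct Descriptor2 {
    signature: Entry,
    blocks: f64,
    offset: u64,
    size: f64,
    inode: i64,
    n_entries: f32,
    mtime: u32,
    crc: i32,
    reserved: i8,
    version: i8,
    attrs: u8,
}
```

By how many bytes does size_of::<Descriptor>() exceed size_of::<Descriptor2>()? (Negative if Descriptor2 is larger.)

16

Entry: length at 0 (size 4, align 4) → ends 4; pad 4 to align 8 for flags; flags at 8 (size 8, align 8) → ends 16; payload_len at 16 (size 4, align 4) → ends 20; tail pad 4 to reach multiple of 8; total 24 bytes, alignment 8
blocks at 0 (size 8, align 8) → ends 8
reserved at 8 (size 1, align 1) → ends 9
pad 7 to align 8 for offset
offset at 16 (size 8, align 8) → ends 24
size at 24 (size 8, align 8) → ends 32
inode at 32 (size 8, align 8) → ends 40
n_entries at 40 (size 4, align 4) → ends 44
pad 4 to align 8 for signature
signature at 48 (size 24, align 8) → ends 72
mtime at 72 (size 4, align 4) → ends 76
version at 76 (size 1, align 1) → ends 77
pad 3 to align 4 for crc
crc at 80 (size 4, align 4) → ends 84
attrs at 84 (size 1, align 1) → ends 85
tail pad 3 to reach multiple of 8
total 88 bytes, alignment 8
— Descriptor2 —
signature at 0 (size 24, align 8) → ends 24
blocks at 24 (size 8, align 8) → ends 32
offset at 32 (size 8, align 8) → ends 40
size at 40 (size 8, align 8) → ends 48
inode at 48 (size 8, align 8) → ends 56
n_entries at 56 (size 4, align 4) → ends 60
mtime at 60 (size 4, align 4) → ends 64
crc at 64 (size 4, align 4) → ends 68
reserved at 68 (size 1, align 1) → ends 69
version at 69 (size 1, align 1) → ends 70
attrs at 70 (size 1, align 1) → ends 71
tail pad 1 to reach multiple of 8
total 72 bytes, alignment 8
88 − 72 = 16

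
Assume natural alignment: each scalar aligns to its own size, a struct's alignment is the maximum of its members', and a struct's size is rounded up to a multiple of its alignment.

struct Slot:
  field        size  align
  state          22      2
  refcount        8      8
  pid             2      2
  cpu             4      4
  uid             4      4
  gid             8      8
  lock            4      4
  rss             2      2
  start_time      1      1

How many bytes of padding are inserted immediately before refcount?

state at 0 (size 22, align 2) → ends 22
pad 2 to align 8 for refcount
refcount at 24 (size 8, align 8) → ends 32

2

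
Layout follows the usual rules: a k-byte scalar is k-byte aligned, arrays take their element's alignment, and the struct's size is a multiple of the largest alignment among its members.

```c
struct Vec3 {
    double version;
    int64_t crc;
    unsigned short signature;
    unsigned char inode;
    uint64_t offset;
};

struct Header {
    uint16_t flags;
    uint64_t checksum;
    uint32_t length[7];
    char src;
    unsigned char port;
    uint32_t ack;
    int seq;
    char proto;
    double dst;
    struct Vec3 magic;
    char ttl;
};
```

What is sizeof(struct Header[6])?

Vec3: version at 0 (size 8, align 8) → ends 8; crc at 8 (size 8, align 8) → ends 16; signature at 16 (size 2, align 2) → ends 18; inode at 18 (size 1, align 1) → ends 19; pad 5 to align 8 for offset; offset at 24 (size 8, align 8) → ends 32; total 32 bytes, alignment 8
flags at 0 (size 2, align 2) → ends 2
pad 6 to align 8 for checksum
checksum at 8 (size 8, align 8) → ends 16
length at 16 (size 28, align 4) → ends 44
src at 44 (size 1, align 1) → ends 45
port at 45 (size 1, align 1) → ends 46
pad 2 to align 4 for ack
ack at 48 (size 4, align 4) → ends 52
seq at 52 (size 4, align 4) → ends 56
proto at 56 (size 1, align 1) → ends 57
pad 7 to align 8 for dst
dst at 64 (size 8, align 8) → ends 72
magic at 72 (size 32, align 8) → ends 104
ttl at 104 (size 1, align 1) → ends 105
tail pad 7 to reach multiple of 8
total 112 bytes, alignment 8
array of 6: 6 × 112 = 672

672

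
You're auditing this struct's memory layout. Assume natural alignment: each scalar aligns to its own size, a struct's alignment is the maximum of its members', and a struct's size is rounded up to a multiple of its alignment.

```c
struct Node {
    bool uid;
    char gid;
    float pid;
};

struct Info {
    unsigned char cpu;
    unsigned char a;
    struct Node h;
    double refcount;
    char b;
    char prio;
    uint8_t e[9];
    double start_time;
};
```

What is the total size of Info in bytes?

48

Node: @0: uid [1B, align 1] → 1; @1: gid [1B, align 1] → 2; +2 pad (align 4); @4: pid [4B, align 4] → 8; size 8, align 4
@0: cpu [1B, align 1] → 1
@1: a [1B, align 1] → 2
+2 pad (align 4)
@4: h [8B, align 4] → 12
+4 pad (align 8)
@16: refcount [8B, align 8] → 24
@24: b [1B, align 1] → 25
@25: prio [1B, align 1] → 26
@26: e [9B, align 1] → 35
+5 pad (align 8)
@40: start_time [8B, align 8] → 48
size 48, align 8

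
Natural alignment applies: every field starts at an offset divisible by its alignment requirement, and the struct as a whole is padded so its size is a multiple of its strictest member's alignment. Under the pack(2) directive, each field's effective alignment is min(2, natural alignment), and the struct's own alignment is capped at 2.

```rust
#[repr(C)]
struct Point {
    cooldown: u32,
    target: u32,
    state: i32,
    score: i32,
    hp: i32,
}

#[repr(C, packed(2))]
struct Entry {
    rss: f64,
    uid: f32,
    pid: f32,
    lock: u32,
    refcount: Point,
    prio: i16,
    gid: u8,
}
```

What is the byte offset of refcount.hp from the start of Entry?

36

Point: @0: cooldown [4B, align 4] → 4; @4: target [4B, align 4] → 8; @8: state [4B, align 4] → 12; @12: score [4B, align 4] → 16; @16: hp [4B, align 4] → 20; size 20, align 4
@0: rss [8B, align 2] → 8
@8: uid [4B, align 2] → 12
@12: pid [4B, align 2] → 16
@16: lock [4B, align 2] → 20
@20: refcount [20B, align 2] → 40
within Point: hp at 16
20 + 16 = 36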